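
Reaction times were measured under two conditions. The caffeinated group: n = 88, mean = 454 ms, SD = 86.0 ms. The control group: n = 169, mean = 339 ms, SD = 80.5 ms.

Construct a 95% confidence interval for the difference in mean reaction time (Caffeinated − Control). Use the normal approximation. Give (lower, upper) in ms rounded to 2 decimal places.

SE₁ = s₁/√n₁ = 86.0/√88 = 9.1676; SE₂ = 80.5/√169 = 6.1923.
Independent samples, unequal variances: SE_diff = √(SE₁² + SE₂²) = √(84.04488976 + 38.34457929) = 11.0630.
z* = 1.960, so margin of error = 1.960 × 11.0630 = 21.6835.
Difference in means = 454 − 339 = 115.0000.
115.0000 ± 21.6835 → (93.32, 136.68).

(93.32, 136.68)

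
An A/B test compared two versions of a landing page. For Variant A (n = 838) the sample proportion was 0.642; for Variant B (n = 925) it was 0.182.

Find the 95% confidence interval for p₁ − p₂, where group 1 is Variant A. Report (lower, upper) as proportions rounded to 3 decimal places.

(0.419, 0.501)

Each SE is √(p̂(1−p̂)/n): √(0.6420·0.3580/838) = 0.01656 and √(0.1820·0.8180/925) = 0.01269.
SE(p̂₁ − p̂₂) = √(SE₁² + SE₂²) = √(0.0002742336 + 0.0001610361) = 0.02086, since the two samples are independent.
At 95% confidence z* = 1.960; margin = 1.960 × 0.02086 = 0.04089.
The difference is 0.6420 − 0.1820 = 0.4600, so the interval is 0.4600 ± 0.04089 = (0.419, 0.501).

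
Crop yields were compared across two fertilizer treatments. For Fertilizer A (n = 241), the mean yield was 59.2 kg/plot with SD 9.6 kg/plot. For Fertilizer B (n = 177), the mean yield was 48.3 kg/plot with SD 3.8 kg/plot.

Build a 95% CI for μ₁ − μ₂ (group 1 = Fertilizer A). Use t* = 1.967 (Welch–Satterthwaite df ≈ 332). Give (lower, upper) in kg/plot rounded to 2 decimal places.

SE₁ = s₁/√n₁ = 9.6/√241 = 0.6184; SE₂ = 3.8/√177 = 0.2856.
Independent samples, unequal variances: SE_diff = √(SE₁² + SE₂²) = √(0.38241856 + 0.08156736) = 0.6812.
t* = 1.967, so margin of error = 1.967 × 0.6812 = 1.3399.
Difference in means = 59.2 − 48.3 = 10.9000.
10.9000 ± 1.3399 → (9.56, 12.24).

(9.56, 12.24)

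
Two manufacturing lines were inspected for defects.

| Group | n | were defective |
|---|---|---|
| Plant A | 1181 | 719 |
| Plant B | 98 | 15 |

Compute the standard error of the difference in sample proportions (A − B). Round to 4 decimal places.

Sample proportions: 719/1181 = 0.6088, 15/98 = 0.1531.
Each SE is √(p̂(1−p̂)/n): √(0.6088·0.3912/1181) = 0.01420 and √(0.1531·0.8469/98) = 0.03637.
SE(p̂₁ − p̂₂) = √(SE₁² + SE₂²) = √(0.00020164 + 0.0013227769) = 0.03904, since the two samples are independent.

0.0390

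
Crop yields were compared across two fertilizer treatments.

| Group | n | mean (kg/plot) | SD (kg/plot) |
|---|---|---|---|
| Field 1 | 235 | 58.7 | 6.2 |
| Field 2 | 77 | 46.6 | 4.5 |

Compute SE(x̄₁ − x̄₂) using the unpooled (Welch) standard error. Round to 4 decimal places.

Standard errors of each mean: 6.2/√235 = 0.4044 and 4.5/√77 = 0.5128.
SE(x̄₁ − x̄₂) = √(0.4044² + 0.5128²) = 0.6531 for independent samples with unequal variances.

0.6531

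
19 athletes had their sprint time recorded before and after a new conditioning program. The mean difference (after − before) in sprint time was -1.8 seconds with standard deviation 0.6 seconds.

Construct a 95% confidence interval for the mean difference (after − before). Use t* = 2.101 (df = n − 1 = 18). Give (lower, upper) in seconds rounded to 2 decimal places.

(-2.09, -1.51)

This is a matched-pairs design, so SE = s_d/√n = 0.6/√19 = 0.1376.
Margin = 2.101 × 0.1376 = 0.2891; the interval is -1.8 ± 0.2891 = (-2.09, -1.51).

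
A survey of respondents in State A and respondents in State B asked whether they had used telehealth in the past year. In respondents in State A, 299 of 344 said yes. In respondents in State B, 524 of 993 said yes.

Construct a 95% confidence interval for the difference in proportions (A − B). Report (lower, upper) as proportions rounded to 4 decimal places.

(0.2942, 0.3888)

Sample proportions: 299/344 = 0.8692, 524/993 = 0.5277.
Each SE is √(p̂(1−p̂)/n): √(0.8692·0.1308/344) = 0.01818 and √(0.5277·0.4723/993) = 0.01584.
SE(p̂₁ − p̂₂) = √(SE₁² + SE₂²) = √(0.0003305124 + 0.0002509056) = 0.02411, since the two samples are independent.
At 95% confidence z* = 1.960; margin = 1.960 × 0.02411 = 0.04726.
The difference is 0.8692 − 0.5277 = 0.3415, so the interval is 0.3415 ± 0.04726 = (0.2942, 0.3888).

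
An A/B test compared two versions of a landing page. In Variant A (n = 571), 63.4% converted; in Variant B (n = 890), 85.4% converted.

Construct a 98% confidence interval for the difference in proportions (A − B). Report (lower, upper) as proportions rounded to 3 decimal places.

SE₁ = √(p̂₁(1−p̂₁)/n₁) = √(0.6340·0.3660/571) = 0.02016; SE₂ = √(0.8540·0.1460/890) = 0.01184.
Independent samples: SE of the difference = √(SE₁² + SE₂²) = √(0.0004064256 + 0.0001401856) = 0.02338.
z* for 98% confidence is 2.326, so the margin of error is 2.326 × 0.02338 = 0.05438.
Point estimate p̂₁ − p̂₂ = 0.6340 − 0.8540 = -0.2200.
-0.2200 ± 0.05438 → (-0.274, -0.166).

(-0.274, -0.166)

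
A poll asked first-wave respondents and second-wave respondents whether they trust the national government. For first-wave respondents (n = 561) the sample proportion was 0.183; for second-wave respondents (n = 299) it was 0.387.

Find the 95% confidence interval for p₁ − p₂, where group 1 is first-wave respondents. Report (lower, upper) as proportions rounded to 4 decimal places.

(-0.2678, -0.1402)

The two standard errors are √(0.1830×0.8170/561) = 0.01633 and √(0.3870×0.6130/299) = 0.02817.
Because the samples are independent, SE_diff = √(0.01633² + 0.02817²) = 0.03256.
Using z* = 1.960 for 95%, ME = 1.960 × 0.03256 = 0.06382.
p̂₁ − p̂₂ = -0.2040; interval -0.2040 ± 0.06382 gives (-0.2678, -0.1402).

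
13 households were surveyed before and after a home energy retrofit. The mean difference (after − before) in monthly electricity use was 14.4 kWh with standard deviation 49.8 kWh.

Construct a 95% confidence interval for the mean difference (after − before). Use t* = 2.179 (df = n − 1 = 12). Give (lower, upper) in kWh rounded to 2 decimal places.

Paired design: SE = s_d/√n = 49.8/√13 = 13.8120.
t* = 2.179; margin of error = 2.179 × 13.8120 = 30.0963.
14.4 ± 30.0963 → (-15.70, 44.50).

(-15.70, 44.50)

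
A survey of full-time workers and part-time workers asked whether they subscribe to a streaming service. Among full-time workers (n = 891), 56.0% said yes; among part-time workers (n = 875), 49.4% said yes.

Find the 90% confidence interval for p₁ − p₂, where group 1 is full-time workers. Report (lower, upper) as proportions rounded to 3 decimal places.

(0.027, 0.105)

Each SE is √(p̂(1−p̂)/n): √(0.5600·0.4400/891) = 0.01663 and √(0.4940·0.5060/875) = 0.01690.
SE(p̂₁ − p̂₂) = √(SE₁² + SE₂²) = √(0.0002765569 + 0.00028561) = 0.02371, since the two samples are independent.
At 90% confidence z* = 1.645; margin = 1.645 × 0.02371 = 0.03900.
The difference is 0.5600 − 0.4940 = 0.0660, so the interval is 0.0660 ± 0.03900 = (0.027, 0.105).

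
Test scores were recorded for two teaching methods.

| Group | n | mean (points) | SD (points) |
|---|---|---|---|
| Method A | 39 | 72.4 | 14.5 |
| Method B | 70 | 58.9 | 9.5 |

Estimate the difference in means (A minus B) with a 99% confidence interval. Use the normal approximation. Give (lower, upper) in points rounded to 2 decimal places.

Per-group SEs: s₁/√n₁ = 14.5/√39 = 2.3219, s₂/√n₂ = 9.5/√70 = 1.1355.
Unpooled SE of the difference: √(5.39121961 + 1.28936025) = 2.5847.
Margin of error = z* · SE = 2.576 × 2.5847 = 6.6582.
x̄₁ − x̄₂ = 72.4 − 58.9 = 13.5000.
CI: 13.5000 ± 6.6582 = (6.84, 20.16).

(6.84, 20.16)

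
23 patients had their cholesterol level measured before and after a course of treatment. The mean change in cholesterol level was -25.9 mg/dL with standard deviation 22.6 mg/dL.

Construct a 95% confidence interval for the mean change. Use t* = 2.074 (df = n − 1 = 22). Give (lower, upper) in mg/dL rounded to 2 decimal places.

(-35.67, -16.13)

Paired design: SE = s_d/√n = 22.6/√23 = 4.7124.
t* = 2.074; margin of error = 2.074 × 4.7124 = 9.7735.
-25.9 ± 9.7735 → (-35.67, -16.13).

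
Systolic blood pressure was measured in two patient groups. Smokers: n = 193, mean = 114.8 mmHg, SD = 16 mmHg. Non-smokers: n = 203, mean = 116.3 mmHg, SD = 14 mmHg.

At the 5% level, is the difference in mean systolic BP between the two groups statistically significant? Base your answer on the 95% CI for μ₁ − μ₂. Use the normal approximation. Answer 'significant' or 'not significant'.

not significant

SE₁ = s₁/√n₁ = 16/√193 = 1.1517; SE₂ = 14/√203 = 0.9826.
Independent samples, unequal variances: SE_diff = √(SE₁² + SE₂²) = √(1.32641289 + 0.96550276) = 1.5139.
z* = 1.960, so margin of error = 1.960 × 1.5139 = 2.9672.
Difference in means = 114.8 − 116.3 = -1.5000.
-1.5000 ± 2.9672 → (-4.4672, 1.4672).
The interval (-4.4672, 1.4672) contains 0, so the difference is not significant.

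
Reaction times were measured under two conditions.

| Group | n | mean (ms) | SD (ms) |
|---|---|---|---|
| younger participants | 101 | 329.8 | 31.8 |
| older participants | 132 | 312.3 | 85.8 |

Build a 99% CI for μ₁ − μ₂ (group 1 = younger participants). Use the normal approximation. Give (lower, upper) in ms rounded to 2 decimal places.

Per-group SEs: s₁/√n₁ = 31.8/√101 = 3.1642, s₂/√n₂ = 85.8/√132 = 7.4679.
Unpooled SE of the difference: √(10.01216164 + 55.76953041) = 8.1106.
Margin of error = z* · SE = 2.576 × 8.1106 = 20.8929.
x̄₁ − x̄₂ = 329.8 − 312.3 = 17.5000.
CI: 17.5000 ± 20.8929 = (-3.39, 38.39).

(-3.39, 38.39)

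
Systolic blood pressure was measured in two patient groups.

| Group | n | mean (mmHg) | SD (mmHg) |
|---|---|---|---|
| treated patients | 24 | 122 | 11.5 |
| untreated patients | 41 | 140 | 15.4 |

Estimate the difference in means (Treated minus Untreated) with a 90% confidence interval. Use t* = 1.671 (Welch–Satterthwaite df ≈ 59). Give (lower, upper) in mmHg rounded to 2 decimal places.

SE₁ = s₁/√n₁ = 11.5/√24 = 2.3474; SE₂ = 15.4/√41 = 2.4051.
Independent samples, unequal variances: SE_diff = √(SE₁² + SE₂²) = √(5.51028676 + 5.78450601) = 3.3608.
t* = 1.671, so margin of error = 1.671 × 3.3608 = 5.6159.
Difference in means = 122 − 140 = -18.0000.
-18.0000 ± 5.6159 → (-23.62, -12.38).

(-23.62, -12.38)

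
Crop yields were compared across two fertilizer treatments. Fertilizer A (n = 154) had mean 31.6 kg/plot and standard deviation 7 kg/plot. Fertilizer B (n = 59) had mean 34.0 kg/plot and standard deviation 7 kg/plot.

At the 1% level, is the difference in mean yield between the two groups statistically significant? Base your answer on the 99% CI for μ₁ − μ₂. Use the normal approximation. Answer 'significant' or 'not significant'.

Standard errors of each mean: 7/√154 = 0.5641 and 7/√59 = 0.9113.
SE(x̄₁ − x̄₂) = √(0.5641² + 0.9113²) = 1.0718 for independent samples with unequal variances.
With z* = 2.576, the margin is 2.576 × 1.0718 = 2.7610.
x̄₁ − x̄₂ = 31.6 − 34.0 = -2.4000; the interval is -2.4000 ± 2.7610 = (-5.1610, 0.3610).
The interval (-5.1610, 0.3610) contains 0, so the difference is not significant.

not significant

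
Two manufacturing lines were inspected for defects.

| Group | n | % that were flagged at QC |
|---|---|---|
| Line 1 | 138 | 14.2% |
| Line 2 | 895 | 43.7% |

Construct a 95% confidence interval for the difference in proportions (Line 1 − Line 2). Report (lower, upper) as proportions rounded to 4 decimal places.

The two standard errors are √(0.1420×0.8580/138) = 0.02971 and √(0.4370×0.5630/895) = 0.01658.
Because the samples are independent, SE_diff = √(0.02971² + 0.01658²) = 0.03402.
Using z* = 1.960 for 95%, ME = 1.960 × 0.03402 = 0.06668.
p̂₁ − p̂₂ = -0.2950; interval -0.2950 ± 0.06668 gives (-0.3617, -0.2283).

(-0.3617, -0.2283)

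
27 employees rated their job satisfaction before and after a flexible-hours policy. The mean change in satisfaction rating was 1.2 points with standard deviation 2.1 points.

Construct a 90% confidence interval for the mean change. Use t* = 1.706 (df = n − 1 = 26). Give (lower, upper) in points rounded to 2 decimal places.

Paired design: SE = s_d/√n = 2.1/√27 = 0.4041.
t* = 1.706; margin of error = 1.706 × 0.4041 = 0.6894.
1.2 ± 0.6894 → (0.51, 1.89).

(0.51, 1.89)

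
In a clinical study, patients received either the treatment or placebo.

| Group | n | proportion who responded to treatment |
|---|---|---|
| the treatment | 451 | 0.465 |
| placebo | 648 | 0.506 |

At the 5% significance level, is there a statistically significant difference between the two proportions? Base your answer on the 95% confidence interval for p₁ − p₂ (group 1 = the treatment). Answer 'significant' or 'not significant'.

The two standard errors are √(0.4650×0.5350/451) = 0.02349 and √(0.5060×0.4940/648) = 0.01964.
Because the samples are independent, SE_diff = √(0.02349² + 0.01964²) = 0.03062.
Using z* = 1.960 for 95%, ME = 1.960 × 0.03062 = 0.06002.
p̂₁ − p̂₂ = -0.0410; interval -0.0410 ± 0.06002 gives (-0.10102, 0.01902).
The interval (-0.10102, 0.01902) contains 0, so the difference is not significant.

not significant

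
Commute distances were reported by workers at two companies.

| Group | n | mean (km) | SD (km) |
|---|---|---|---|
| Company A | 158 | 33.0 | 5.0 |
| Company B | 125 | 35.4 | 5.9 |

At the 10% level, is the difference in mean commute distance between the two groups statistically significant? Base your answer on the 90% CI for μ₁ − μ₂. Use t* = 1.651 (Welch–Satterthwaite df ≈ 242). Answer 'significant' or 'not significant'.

significant

Standard errors of each mean: 5.0/√158 = 0.3978 and 5.9/√125 = 0.5277.
SE(x̄₁ − x̄₂) = √(0.3978² + 0.5277²) = 0.6608 for independent samples with unequal variances.
With t* = 1.651, the margin is 1.651 × 0.6608 = 1.0910.
x̄₁ − x̄₂ = 33.0 − 35.4 = -2.4000; the interval is -2.4000 ± 1.0910 = (-3.4910, -1.3090).
The interval (-3.4910, -1.3090) does not contain 0, so the difference is significant.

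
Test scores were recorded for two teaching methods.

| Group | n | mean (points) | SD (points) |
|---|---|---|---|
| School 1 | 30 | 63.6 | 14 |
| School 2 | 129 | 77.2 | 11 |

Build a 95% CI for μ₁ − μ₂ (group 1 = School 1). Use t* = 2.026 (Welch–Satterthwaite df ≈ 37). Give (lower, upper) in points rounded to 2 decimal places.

Per-group SEs: s₁/√n₁ = 14/√30 = 2.5560, s₂/√n₂ = 11/√129 = 0.9685.
Unpooled SE of the difference: √(6.533136 + 0.93799225) = 2.7333.
Margin of error = t* · SE = 2.026 × 2.7333 = 5.5377.
x̄₁ − x̄₂ = 63.6 − 77.2 = -13.6000.
CI: -13.6000 ± 5.5377 = (-19.14, -8.06).

(-19.14, -8.06)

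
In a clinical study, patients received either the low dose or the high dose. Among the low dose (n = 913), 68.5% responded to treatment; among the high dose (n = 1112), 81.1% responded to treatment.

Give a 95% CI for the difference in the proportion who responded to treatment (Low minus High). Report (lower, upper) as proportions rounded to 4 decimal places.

SE₁ = √(p̂₁(1−p̂₁)/n₁) = √(0.6850·0.3150/913) = 0.01537; SE₂ = √(0.8110·0.1890/1112) = 0.01174.
Independent samples: SE of the difference = √(SE₁² + SE₂²) = √(0.0002362369 + 0.0001378276) = 0.01934.
z* for 95% confidence is 1.960, so the margin of error is 1.960 × 0.01934 = 0.03791.
Point estimate p̂₁ − p̂₂ = 0.6850 − 0.8110 = -0.1260.
-0.1260 ± 0.03791 → (-0.1639, -0.0881).

(-0.1639, -0.0881)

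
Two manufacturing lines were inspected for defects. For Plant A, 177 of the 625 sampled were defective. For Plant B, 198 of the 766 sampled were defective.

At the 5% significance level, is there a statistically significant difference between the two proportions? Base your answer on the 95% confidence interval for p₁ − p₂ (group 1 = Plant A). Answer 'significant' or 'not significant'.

not significant

Sample proportions: 177/625 = 0.2832, 198/766 = 0.2585.
Each SE is √(p̂(1−p̂)/n): √(0.2832·0.7168/625) = 0.01802 and √(0.2585·0.7415/766) = 0.01582.
SE(p̂₁ − p̂₂) = √(SE₁² + SE₂²) = √(0.0003247204 + 0.0002502724) = 0.02398, since the two samples are independent.
At 95% confidence z* = 1.960; margin = 1.960 × 0.02398 = 0.04700.
The difference is 0.2832 − 0.2585 = 0.0247, so the interval is 0.0247 ± 0.04700 = (-0.02230, 0.07170).
The interval (-0.02230, 0.07170) contains 0, so the difference is not significant.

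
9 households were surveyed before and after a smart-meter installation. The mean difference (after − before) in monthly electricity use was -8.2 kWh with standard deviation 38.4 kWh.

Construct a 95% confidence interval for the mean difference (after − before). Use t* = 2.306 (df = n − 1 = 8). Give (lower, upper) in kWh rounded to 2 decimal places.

(-37.72, 21.32)

This is a matched-pairs design, so SE = s_d/√n = 38.4/√9 = 12.8000.
Margin = 2.306 × 12.8000 = 29.5168; the interval is -8.2 ± 29.5168 = (-37.72, 21.32).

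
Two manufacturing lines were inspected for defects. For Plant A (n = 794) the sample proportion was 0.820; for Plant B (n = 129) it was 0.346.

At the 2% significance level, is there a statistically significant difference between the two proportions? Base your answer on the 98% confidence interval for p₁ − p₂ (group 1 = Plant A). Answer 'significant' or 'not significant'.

significant

SE₁ = √(p̂₁(1−p̂₁)/n₁) = √(0.8200·0.1800/794) = 0.01363; SE₂ = √(0.3460·0.6540/129) = 0.04188.
Independent samples: SE of the difference = √(SE₁² + SE₂²) = √(0.0001857769 + 0.0017539344) = 0.04404.
z* for 98% confidence is 2.326, so the margin of error is 2.326 × 0.04404 = 0.10244.
Point estimate p̂₁ − p̂₂ = 0.8200 − 0.3460 = 0.4740.
0.4740 ± 0.10244 → (0.37156, 0.57644).
The interval (0.37156, 0.57644) does not contain 0, so the difference is significant.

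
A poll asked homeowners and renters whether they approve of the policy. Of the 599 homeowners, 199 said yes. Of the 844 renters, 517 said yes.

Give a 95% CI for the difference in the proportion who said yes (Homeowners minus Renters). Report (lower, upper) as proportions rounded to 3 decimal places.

First, p̂₁ = 199/599 = 0.3322; p̂₂ = 517/844 = 0.6126.
The two standard errors are √(0.3322×0.6678/599) = 0.01924 and √(0.6126×0.3874/844) = 0.01677.
Because the samples are independent, SE_diff = √(0.01924² + 0.01677²) = 0.02552.
Using z* = 1.960 for 95%, ME = 1.960 × 0.02552 = 0.05002.
p̂₁ − p̂₂ = -0.2804; interval -0.2804 ± 0.05002 gives (-0.330, -0.230).

(-0.330, -0.230)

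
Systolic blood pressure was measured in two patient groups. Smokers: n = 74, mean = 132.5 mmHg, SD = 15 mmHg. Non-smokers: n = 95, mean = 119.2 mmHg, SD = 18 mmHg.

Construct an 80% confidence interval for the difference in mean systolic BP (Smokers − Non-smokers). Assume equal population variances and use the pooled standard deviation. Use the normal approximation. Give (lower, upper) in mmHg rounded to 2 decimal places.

(9.97, 16.63)

Pooled variance s_p² = [73·15² + 94·18²] / (74+95−2) = 280.7246, so s_p = 16.7548.
SE_diff = s_p·√(1/n₁ + 1/n₂) = 16.7548·√(1/74 + 1/95) = 2.5978.
z* = 1.282; margin = 1.282 × 2.5978 = 3.3304.
Difference = 132.5 − 119.2 = 13.3000.
13.3000 ± 3.3304 → (9.97, 16.63).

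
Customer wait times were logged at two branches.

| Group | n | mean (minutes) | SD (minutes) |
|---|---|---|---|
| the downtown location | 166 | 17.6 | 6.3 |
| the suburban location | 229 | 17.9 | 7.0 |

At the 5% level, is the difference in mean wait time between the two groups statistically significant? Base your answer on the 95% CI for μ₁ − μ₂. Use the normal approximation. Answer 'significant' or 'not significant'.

Per-group SEs: s₁/√n₁ = 6.3/√166 = 0.4890, s₂/√n₂ = 7.0/√229 = 0.4626.
Unpooled SE of the difference: √(0.239121 + 0.21399876) = 0.6731.
Margin of error = z* · SE = 1.960 × 0.6731 = 1.3193.
x̄₁ − x̄₂ = 17.6 − 17.9 = -0.3000.
CI: -0.3000 ± 1.3193 = (-1.6193, 1.0193).
The interval (-1.6193, 1.0193) contains 0, so the difference is not significant.

not significant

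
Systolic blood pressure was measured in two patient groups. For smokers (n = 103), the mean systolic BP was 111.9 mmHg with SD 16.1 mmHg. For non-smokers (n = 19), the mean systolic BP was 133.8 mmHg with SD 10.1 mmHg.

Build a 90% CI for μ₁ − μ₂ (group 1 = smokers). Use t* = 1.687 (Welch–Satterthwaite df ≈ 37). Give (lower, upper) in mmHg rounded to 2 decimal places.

Standard errors of each mean: 16.1/√103 = 1.5864 and 10.1/√19 = 2.3171.
SE(x̄₁ − x̄₂) = √(1.5864² + 2.3171²) = 2.8081 for independent samples with unequal variances.
With t* = 1.687, the margin is 1.687 × 2.8081 = 4.7373.
x̄₁ − x̄₂ = 111.9 − 133.8 = -21.9000; the interval is -21.9000 ± 4.7373 = (-26.64, -17.16).

(-26.64, -17.16)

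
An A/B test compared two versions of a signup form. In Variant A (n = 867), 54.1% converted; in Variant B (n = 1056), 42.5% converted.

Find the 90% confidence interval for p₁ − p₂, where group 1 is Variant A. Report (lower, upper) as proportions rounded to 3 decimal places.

Each SE is √(p̂(1−p̂)/n): √(0.5410·0.4590/867) = 0.01692 and √(0.4250·0.5750/1056) = 0.01521.
SE(p̂₁ − p̂₂) = √(SE₁² + SE₂²) = √(0.0002862864 + 0.0002313441) = 0.02275, since the two samples are independent.
At 90% confidence z* = 1.645; margin = 1.645 × 0.02275 = 0.03742.
The difference is 0.5410 − 0.4250 = 0.1160, so the interval is 0.1160 ± 0.03742 = (0.079, 0.153).

(0.079, 0.153)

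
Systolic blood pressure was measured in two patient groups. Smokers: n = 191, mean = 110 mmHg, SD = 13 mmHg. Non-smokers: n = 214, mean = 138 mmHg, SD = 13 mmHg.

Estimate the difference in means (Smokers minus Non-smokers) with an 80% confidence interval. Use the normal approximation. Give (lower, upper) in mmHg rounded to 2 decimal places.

SE₁ = s₁/√n₁ = 13/√191 = 0.9406; SE₂ = 13/√214 = 0.8887.
Independent samples, unequal variances: SE_diff = √(SE₁² + SE₂²) = √(0.88472836 + 0.78978769) = 1.2940.
z* = 1.282, so margin of error = 1.282 × 1.2940 = 1.6589.
Difference in means = 110 − 138 = -28.0000.
-28.0000 ± 1.6589 → (-29.66, -26.34).

(-29.66, -26.34)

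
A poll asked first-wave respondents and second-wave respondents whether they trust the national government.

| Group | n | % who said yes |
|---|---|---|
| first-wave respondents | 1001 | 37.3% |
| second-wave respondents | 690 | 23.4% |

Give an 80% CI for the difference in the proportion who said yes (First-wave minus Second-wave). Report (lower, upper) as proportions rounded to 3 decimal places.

(0.111, 0.167)

Each SE is √(p̂(1−p̂)/n): √(0.3730·0.6270/1001) = 0.01529 and √(0.2340·0.7660/690) = 0.01612.
SE(p̂₁ − p̂₂) = √(SE₁² + SE₂²) = √(0.0002337841 + 0.0002598544) = 0.02222, since the two samples are independent.
At 80% confidence z* = 1.282; margin = 1.282 × 0.02222 = 0.02849.
The difference is 0.3730 − 0.2340 = 0.1390, so the interval is 0.1390 ± 0.02849 = (0.111, 0.167).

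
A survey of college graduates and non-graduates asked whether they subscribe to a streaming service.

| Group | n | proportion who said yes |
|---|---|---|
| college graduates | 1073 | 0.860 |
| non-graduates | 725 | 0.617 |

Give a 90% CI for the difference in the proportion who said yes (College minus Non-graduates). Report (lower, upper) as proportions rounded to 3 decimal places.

(0.209, 0.277)

SE₁ = √(p̂₁(1−p̂₁)/n₁) = √(0.8600·0.1400/1073) = 0.01059; SE₂ = √(0.6170·0.3830/725) = 0.01805.
Independent samples: SE of the difference = √(SE₁² + SE₂²) = √(0.0001121481 + 0.0003258025) = 0.02093.
z* for 90% confidence is 1.645, so the margin of error is 1.645 × 0.02093 = 0.03443.
Point estimate p̂₁ − p̂₂ = 0.8600 − 0.6170 = 0.2430.
0.2430 ± 0.03443 → (0.209, 0.277).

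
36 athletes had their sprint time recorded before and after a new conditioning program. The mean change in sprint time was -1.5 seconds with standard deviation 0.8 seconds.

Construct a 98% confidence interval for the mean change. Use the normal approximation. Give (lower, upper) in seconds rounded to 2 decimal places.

(-1.81, -1.19)

This is a matched-pairs design, so SE = s_d/√n = 0.8/√36 = 0.1333.
Margin = 2.326 × 0.1333 = 0.3101; the interval is -1.5 ± 0.3101 = (-1.81, -1.19).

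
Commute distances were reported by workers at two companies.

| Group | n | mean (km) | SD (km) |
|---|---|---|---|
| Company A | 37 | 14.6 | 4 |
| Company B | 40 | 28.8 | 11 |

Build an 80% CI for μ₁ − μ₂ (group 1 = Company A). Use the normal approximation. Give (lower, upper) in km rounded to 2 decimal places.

(-16.58, -11.82)

Per-group SEs: s₁/√n₁ = 4/√37 = 0.6576, s₂/√n₂ = 11/√40 = 1.7393.
Unpooled SE of the difference: √(0.43243776 + 3.02516449) = 1.8595.
Margin of error = z* · SE = 1.282 × 1.8595 = 2.3839.
x̄₁ − x̄₂ = 14.6 − 28.8 = -14.2000.
CI: -14.2000 ± 2.3839 = (-16.58, -11.82).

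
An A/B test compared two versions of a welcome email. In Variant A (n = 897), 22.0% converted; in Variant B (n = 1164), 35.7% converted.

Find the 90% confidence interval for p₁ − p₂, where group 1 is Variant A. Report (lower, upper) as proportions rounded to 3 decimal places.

SE₁ = √(p̂₁(1−p̂₁)/n₁) = √(0.2200·0.7800/897) = 0.01383; SE₂ = √(0.3570·0.6430/1164) = 0.01404.
Independent samples: SE of the difference = √(SE₁² + SE₂²) = √(0.0001912689 + 0.0001971216) = 0.01971.
z* for 90% confidence is 1.645, so the margin of error is 1.645 × 0.01971 = 0.03242.
Point estimate p̂₁ − p̂₂ = 0.2200 − 0.3570 = -0.1370.
-0.1370 ± 0.03242 → (-0.169, -0.105).

(-0.169, -0.105)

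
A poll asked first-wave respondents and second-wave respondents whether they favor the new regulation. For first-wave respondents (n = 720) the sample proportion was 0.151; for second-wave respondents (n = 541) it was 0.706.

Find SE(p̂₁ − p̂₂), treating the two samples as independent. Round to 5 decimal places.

0.02370

Each SE is √(p̂(1−p̂)/n): √(0.1510·0.8490/720) = 0.01334 and √(0.7060·0.2940/541) = 0.01959.
SE(p̂₁ − p̂₂) = √(SE₁² + SE₂²) = √(0.0001779556 + 0.0003837681) = 0.02370, since the two samples are independent.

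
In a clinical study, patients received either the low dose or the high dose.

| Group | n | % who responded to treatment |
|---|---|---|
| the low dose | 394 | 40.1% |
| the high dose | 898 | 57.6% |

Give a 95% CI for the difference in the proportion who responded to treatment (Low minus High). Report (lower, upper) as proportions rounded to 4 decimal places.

Each SE is √(p̂(1−p̂)/n): √(0.4010·0.5990/394) = 0.02469 and √(0.5760·0.4240/898) = 0.01649.
SE(p̂₁ − p̂₂) = √(SE₁² + SE₂²) = √(0.0006095961 + 0.0002719201) = 0.02969, since the two samples are independent.
At 95% confidence z* = 1.960; margin = 1.960 × 0.02969 = 0.05819.
The difference is 0.4010 − 0.5760 = -0.1750, so the interval is -0.1750 ± 0.05819 = (-0.2332, -0.1168).

(-0.2332, -0.1168)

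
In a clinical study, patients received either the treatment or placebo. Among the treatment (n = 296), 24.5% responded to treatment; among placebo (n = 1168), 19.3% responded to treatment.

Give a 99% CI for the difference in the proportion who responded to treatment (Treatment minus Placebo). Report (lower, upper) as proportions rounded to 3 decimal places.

Each SE is √(p̂(1−p̂)/n): √(0.2450·0.7550/296) = 0.02500 and √(0.1930·0.8070/1168) = 0.01155.
SE(p̂₁ − p̂₂) = √(SE₁² + SE₂²) = √(0.000625 + 0.0001334025) = 0.02754, since the two samples are independent.
At 99% confidence z* = 2.576; margin = 2.576 × 0.02754 = 0.07094.
The difference is 0.2450 − 0.1930 = 0.0520, so the interval is 0.0520 ± 0.07094 = (-0.019, 0.123).

(-0.019, 0.123)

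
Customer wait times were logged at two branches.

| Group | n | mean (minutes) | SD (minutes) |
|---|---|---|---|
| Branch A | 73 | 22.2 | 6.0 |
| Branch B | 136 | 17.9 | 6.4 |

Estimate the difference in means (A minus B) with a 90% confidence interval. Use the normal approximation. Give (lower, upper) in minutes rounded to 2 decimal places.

Per-group SEs: s₁/√n₁ = 6.0/√73 = 0.7022, s₂/√n₂ = 6.4/√136 = 0.5488.
Unpooled SE of the difference: √(0.49308484 + 0.30118144) = 0.8912.
Margin of error = z* · SE = 1.645 × 0.8912 = 1.4660.
x̄₁ − x̄₂ = 22.2 − 17.9 = 4.3000.
CI: 4.3000 ± 1.4660 = (2.83, 5.77).

(2.83, 5.77)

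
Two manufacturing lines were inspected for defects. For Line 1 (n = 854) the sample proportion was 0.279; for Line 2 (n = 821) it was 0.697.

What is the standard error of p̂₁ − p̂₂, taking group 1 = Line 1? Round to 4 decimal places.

0.0222

Each SE is √(p̂(1−p̂)/n): √(0.2790·0.7210/854) = 0.01535 and √(0.6970·0.3030/821) = 0.01604.
SE(p̂₁ − p̂₂) = √(SE₁² + SE₂²) = √(0.0002356225 + 0.0002572816) = 0.02220, since the two samples are independent.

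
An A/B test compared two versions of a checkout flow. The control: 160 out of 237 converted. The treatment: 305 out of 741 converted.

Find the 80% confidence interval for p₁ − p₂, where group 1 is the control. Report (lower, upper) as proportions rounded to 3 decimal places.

p̂₁ = 160/237 = 0.6751 and p̂₂ = 305/741 = 0.4116.
SE₁ = √(p̂₁(1−p̂₁)/n₁) = √(0.6751·0.3249/237) = 0.03042; SE₂ = √(0.4116·0.5884/741) = 0.01808.
Independent samples: SE of the difference = √(SE₁² + SE₂²) = √(0.0009253764 + 0.0003268864) = 0.03539.
z* for 80% confidence is 1.282, so the margin of error is 1.282 × 0.03539 = 0.04537.
Point estimate p̂₁ − p̂₂ = 0.6751 − 0.4116 = 0.2635.
0.2635 ± 0.04537 → (0.218, 0.309).

(0.218, 0.309)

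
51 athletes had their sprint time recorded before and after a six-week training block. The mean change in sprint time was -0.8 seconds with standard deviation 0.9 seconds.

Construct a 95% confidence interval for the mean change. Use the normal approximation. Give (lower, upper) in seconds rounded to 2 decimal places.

This is a matched-pairs design, so SE = s_d/√n = 0.9/√51 = 0.1260.
Margin = 1.960 × 0.1260 = 0.2470; the interval is -0.8 ± 0.2470 = (-1.05, -0.55).

(-1.05, -0.55)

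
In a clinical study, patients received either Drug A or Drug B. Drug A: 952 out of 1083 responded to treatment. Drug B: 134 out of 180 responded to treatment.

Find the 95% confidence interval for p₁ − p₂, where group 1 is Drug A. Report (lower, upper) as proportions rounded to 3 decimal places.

Sample proportions: 952/1083 = 0.8790, 134/180 = 0.7444.
Each SE is √(p̂(1−p̂)/n): √(0.8790·0.1210/1083) = 0.00991 and √(0.7444·0.2556/180) = 0.03251.
SE(p̂₁ − p̂₂) = √(SE₁² + SE₂²) = √(0.0000982081 + 0.0010569001) = 0.03399, since the two samples are independent.
At 95% confidence z* = 1.960; margin = 1.960 × 0.03399 = 0.06662.
The difference is 0.8790 − 0.7444 = 0.1346, so the interval is 0.1346 ± 0.06662 = (0.068, 0.201).

(0.068, 0.201)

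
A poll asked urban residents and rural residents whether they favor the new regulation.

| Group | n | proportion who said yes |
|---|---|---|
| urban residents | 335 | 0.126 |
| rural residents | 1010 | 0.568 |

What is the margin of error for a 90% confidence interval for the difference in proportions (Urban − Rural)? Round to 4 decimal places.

0.0393

The two standard errors are √(0.1260×0.8740/335) = 0.01813 and √(0.5680×0.4320/1010) = 0.01559.
Because the samples are independent, SE_diff = √(0.01813² + 0.01559²) = 0.02391.
Using z* = 1.645 for 90%, ME = 1.645 × 0.02391 = 0.03933.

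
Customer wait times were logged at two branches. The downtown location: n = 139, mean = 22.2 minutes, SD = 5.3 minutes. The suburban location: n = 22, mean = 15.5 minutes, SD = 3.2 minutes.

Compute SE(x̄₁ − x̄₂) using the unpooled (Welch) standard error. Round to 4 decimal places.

0.8170

Standard errors of each mean: 5.3/√139 = 0.4495 and 3.2/√22 = 0.6822.
SE(x̄₁ − x̄₂) = √(0.4495² + 0.6822²) = 0.8170 for independent samples with unequal variances.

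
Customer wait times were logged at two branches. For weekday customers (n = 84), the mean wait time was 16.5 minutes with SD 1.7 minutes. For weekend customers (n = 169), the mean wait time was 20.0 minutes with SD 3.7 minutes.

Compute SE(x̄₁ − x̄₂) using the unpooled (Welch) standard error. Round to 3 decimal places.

0.340

Per-group SEs: s₁/√n₁ = 1.7/√84 = 0.1855, s₂/√n₂ = 3.7/√169 = 0.2846.
Unpooled SE of the difference: √(0.03441025 + 0.08099716) = 0.3397.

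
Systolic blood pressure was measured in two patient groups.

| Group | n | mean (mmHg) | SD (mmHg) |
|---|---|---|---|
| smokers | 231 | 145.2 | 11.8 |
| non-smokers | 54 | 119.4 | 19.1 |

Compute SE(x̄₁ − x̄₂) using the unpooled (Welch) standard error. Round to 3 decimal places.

2.713

SE₁ = s₁/√n₁ = 11.8/√231 = 0.7764; SE₂ = 19.1/√54 = 2.5992.
Independent samples, unequal variances: SE_diff = √(SE₁² + SE₂²) = √(0.60279696 + 6.75584064) = 2.7127.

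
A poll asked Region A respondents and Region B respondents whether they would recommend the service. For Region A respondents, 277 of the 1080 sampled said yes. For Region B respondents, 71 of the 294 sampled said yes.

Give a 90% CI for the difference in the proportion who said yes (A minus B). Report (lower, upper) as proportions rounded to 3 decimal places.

(-0.032, 0.062)

First, p̂₁ = 277/1080 = 0.2565; p̂₂ = 71/294 = 0.2415.
The two standard errors are √(0.2565×0.7435/1080) = 0.01329 and √(0.2415×0.7585/294) = 0.02496.
Because the samples are independent, SE_diff = √(0.01329² + 0.02496²) = 0.02828.
Using z* = 1.645 for 90%, ME = 1.645 × 0.02828 = 0.04652.
p̂₁ − p̂₂ = 0.0150; interval 0.0150 ± 0.04652 gives (-0.032, 0.062).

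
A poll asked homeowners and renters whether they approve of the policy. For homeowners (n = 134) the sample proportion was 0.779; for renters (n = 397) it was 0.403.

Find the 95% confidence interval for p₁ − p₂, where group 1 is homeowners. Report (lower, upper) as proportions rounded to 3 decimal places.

(0.291, 0.461)

Each SE is √(p̂(1−p̂)/n): √(0.7790·0.2210/134) = 0.03584 and √(0.4030·0.5970/397) = 0.02462.
SE(p̂₁ − p̂₂) = √(SE₁² + SE₂²) = √(0.0012845056 + 0.0006061444) = 0.04348, since the two samples are independent.
At 95% confidence z* = 1.960; margin = 1.960 × 0.04348 = 0.08522.
The difference is 0.7790 − 0.4030 = 0.3760, so the interval is 0.3760 ± 0.08522 = (0.291, 0.461).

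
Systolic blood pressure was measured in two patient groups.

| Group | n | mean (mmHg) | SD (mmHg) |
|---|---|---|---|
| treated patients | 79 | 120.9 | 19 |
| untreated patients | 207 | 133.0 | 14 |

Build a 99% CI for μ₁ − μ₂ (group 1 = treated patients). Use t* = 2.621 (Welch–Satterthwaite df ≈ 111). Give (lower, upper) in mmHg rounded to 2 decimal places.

(-18.26, -5.94)

SE₁ = s₁/√n₁ = 19/√79 = 2.1377; SE₂ = 14/√207 = 0.9731.
Independent samples, unequal variances: SE_diff = √(SE₁² + SE₂²) = √(4.56976129 + 0.94692361) = 2.3488.
t* = 2.621, so margin of error = 2.621 × 2.3488 = 6.1562.
Difference in means = 120.9 − 133.0 = -12.1000.
-12.1000 ± 6.1562 → (-18.26, -5.94).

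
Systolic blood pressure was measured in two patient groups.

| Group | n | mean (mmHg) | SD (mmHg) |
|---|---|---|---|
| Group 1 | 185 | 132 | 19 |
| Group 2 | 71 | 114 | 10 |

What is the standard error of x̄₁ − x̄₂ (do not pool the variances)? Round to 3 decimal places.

1.833

SE₁ = s₁/√n₁ = 19/√185 = 1.3969; SE₂ = 10/√71 = 1.1868.
Independent samples, unequal variances: SE_diff = √(SE₁² + SE₂²) = √(1.95132961 + 1.40849424) = 1.8330.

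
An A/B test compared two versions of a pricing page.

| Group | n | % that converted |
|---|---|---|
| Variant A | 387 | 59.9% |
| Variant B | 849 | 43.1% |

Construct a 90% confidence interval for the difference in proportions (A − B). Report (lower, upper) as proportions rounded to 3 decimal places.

Each SE is √(p̂(1−p̂)/n): √(0.5990·0.4010/387) = 0.02491 and √(0.4310·0.5690/849) = 0.01700.
SE(p̂₁ − p̂₂) = √(SE₁² + SE₂²) = √(0.0006205081 + 0.000289) = 0.03016, since the two samples are independent.
At 90% confidence z* = 1.645; margin = 1.645 × 0.03016 = 0.04961.
The difference is 0.5990 − 0.4310 = 0.1680, so the interval is 0.1680 ± 0.04961 = (0.118, 0.218).

(0.118, 0.218)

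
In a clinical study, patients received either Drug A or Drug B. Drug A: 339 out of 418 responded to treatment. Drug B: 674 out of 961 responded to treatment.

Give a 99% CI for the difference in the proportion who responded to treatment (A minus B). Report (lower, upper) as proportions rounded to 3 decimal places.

First, p̂₁ = 339/418 = 0.8110; p̂₂ = 674/961 = 0.7014.
The two standard errors are √(0.8110×0.1890/418) = 0.01915 and √(0.7014×0.2986/961) = 0.01476.
Because the samples are independent, SE_diff = √(0.01915² + 0.01476²) = 0.02418.
Using z* = 2.576 for 99%, ME = 2.576 × 0.02418 = 0.06229.
p̂₁ − p̂₂ = 0.1096; interval 0.1096 ± 0.06229 gives (0.047, 0.172).

(0.047, 0.172)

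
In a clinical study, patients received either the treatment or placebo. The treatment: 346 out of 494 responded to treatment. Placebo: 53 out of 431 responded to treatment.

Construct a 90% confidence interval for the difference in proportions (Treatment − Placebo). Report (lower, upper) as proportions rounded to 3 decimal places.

(0.535, 0.620)

Sample proportions: 346/494 = 0.7004, 53/431 = 0.1230.
Each SE is √(p̂(1−p̂)/n): √(0.7004·0.2996/494) = 0.02061 and √(0.1230·0.8770/431) = 0.01582.
SE(p̂₁ − p̂₂) = √(SE₁² + SE₂²) = √(0.0004247721 + 0.0002502724) = 0.02598, since the two samples are independent.
At 90% confidence z* = 1.645; margin = 1.645 × 0.02598 = 0.04274.
The difference is 0.7004 − 0.1230 = 0.5774, so the interval is 0.5774 ± 0.04274 = (0.535, 0.620).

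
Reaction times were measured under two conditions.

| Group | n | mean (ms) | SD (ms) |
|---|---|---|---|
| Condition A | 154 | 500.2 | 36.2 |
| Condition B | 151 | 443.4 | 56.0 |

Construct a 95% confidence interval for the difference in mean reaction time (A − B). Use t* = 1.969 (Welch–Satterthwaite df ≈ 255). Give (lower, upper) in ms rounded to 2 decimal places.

(46.15, 67.45)

SE₁ = s₁/√n₁ = 36.2/√154 = 2.9171; SE₂ = 56.0/√151 = 4.5572.
Independent samples, unequal variances: SE_diff = √(SE₁² + SE₂²) = √(8.50947241 + 20.76807184) = 5.4109.
t* = 1.969, so margin of error = 1.969 × 5.4109 = 10.6541.
Difference in means = 500.2 − 443.4 = 56.8000.
56.8000 ± 10.6541 → (46.15, 67.45).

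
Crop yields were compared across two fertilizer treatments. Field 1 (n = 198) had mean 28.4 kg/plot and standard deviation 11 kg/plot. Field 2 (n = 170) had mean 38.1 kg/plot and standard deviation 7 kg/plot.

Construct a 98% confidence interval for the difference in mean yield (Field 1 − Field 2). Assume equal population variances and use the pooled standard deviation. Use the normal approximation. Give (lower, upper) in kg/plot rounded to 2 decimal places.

s_p = √[((n₁−1)s₁² + (n₂−1)s₂²)/(n₁+n₂−2)] = √[(197·11² + 169·7²)/366] = 9.3677.
SE = 9.3677·√(1/198 + 1/170) = 0.9795.
With z* = 2.326, margin = 2.326 × 0.9795 = 2.2783.
x̄₁ − x̄₂ = 28.4 − 38.1 = -9.7000; interval -9.7000 ± 2.2783 = (-11.98, -7.42).

(-11.98, -7.42)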